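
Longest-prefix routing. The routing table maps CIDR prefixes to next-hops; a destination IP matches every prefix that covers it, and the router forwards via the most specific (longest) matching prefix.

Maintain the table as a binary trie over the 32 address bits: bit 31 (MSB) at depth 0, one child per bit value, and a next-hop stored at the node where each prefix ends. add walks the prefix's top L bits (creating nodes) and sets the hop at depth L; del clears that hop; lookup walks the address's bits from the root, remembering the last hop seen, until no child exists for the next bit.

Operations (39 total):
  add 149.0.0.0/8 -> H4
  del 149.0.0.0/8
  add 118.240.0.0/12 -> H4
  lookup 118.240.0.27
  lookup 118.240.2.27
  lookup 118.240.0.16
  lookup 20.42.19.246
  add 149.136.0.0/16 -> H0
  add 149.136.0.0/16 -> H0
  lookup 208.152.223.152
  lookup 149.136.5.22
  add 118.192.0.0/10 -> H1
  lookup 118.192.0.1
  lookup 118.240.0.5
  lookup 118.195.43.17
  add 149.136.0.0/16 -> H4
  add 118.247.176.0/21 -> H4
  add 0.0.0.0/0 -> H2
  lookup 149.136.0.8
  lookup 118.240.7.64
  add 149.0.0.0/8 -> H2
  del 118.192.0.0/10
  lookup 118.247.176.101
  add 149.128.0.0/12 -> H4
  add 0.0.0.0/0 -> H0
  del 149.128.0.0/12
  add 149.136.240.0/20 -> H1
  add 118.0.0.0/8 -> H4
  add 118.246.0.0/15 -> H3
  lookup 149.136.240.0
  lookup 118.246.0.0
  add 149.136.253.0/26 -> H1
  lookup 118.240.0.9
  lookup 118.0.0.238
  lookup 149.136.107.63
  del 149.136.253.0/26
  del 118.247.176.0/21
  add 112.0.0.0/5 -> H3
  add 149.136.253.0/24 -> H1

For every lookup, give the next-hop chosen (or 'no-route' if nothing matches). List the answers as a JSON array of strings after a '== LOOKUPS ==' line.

Process each operation:
  + 149.0.0.0/8 (H4) depth=8
  - 149.0.0.0/8 clear@8
  + 118.240.0.0/12 (H4) depth=12
  lookup 118.240.0.27: bits 011101101111 walk d0:-→d1:-→d2:-→d3:-→d4:-→d5:-→d6:-→d7:-→d8:-→d9:-→d10:-→d11:-→d12:H4 -> H4
  lookup 118.240.2.27: bits 011101101111 walk d0:-→d1:-→d2:-→d3:-→d4:-→d5:-→d6:-→d7:-→d8:-→d9:-→d10:-→d11:-→d12:H4 -> H4
  lookup 118.240.0.16: bits 011101101111 walk d0:-→d1:-→d2:-→d3:-→d4:-→d5:-→d6:-→d7:-→d8:-→d9:-→d10:-→d11:-→d12:H4 -> H4
  lookup 20.42.19.246: bits 0 walk d0:-→d1:- -> no-route
  + 149.136.0.0/16 (H0) depth=16
  + 149.136.0.0/16 (H0) depth=16
  lookup 208.152.223.152: bits 1 walk d0:-→d1:- -> no-route
  lookup 149.136.5.22: bits 1001010110001000 walk d0:-→d1:-→d2:-→d3:-→d4:-→d5:-→d6:-→d7:-→d8:-→d9:-→d10:-→d11:-→d12:-→d13:-→d14:-→d15:-→d16:H0 -> H0
  + 118.192.0.0/10 (H1) depth=10
  lookup 118.192.0.1: bits 0111011011 walk d0:-→d1:-→d2:-→d3:-→d4:-→d5:-→d6:-→d7:-→d8:-→d9:-→d10:H1 -> H1
  lookup 118.240.0.5: bits 011101101111 walk d0:-→d1:-→d2:-→d3:-→d4:-→d5:-→d6:-→d7:-→d8:-→d9:-→d10:H1→d11:-→d12:H4 -> H4
  lookup 118.195.43.17: bits 0111011011 walk d0:-→d1:-→d2:-→d3:-→d4:-→d5:-→d6:-→d7:-→d8:-→d9:-→d10:H1 -> H1
  + 149.136.0.0/16 (H4) depth=16
  + 118.247.176.0/21 (H4) depth=21
  + 0.0.0.0/0 (H2) depth=0
  lookup 149.136.0.8: bits 1001010110001000 walk d0:H2→d1:-→d2:-→d3:-→d4:-→d5:-→d6:-→d7:-→d8:-→d9:-→d10:-→d11:-→d12:-→d13:-→d14:-→d15:-→d16:H4 -> H4
  lookup 118.240.7.64: bits 0111011011110 walk d0:H2→d1:-→d2:-→d3:-→d4:-→d5:-→d6:-→d7:-→d8:-→d9:-→d10:H1→d11:-→d12:H4→d13:- -> H4
  + 149.0.0.0/8 (H2) depth=8
  - 118.192.0.0/10 clear@10
  lookup 118.247.176.101: bits 011101101111011110110 walk d0:H2→d1:-→d2:-→d3:-→d4:-→d5:-→d6:-→d7:-→d8:-→d9:-→d10:-→d11:-→d12:H4→d13:-→d14:-→d15:-→d16:-→d17:-→d18:-→d19:-→d20:-→d21:H4 -> H4
  + 149.128.0.0/12 (H4) depth=12
  + 0.0.0.0/0 (H0) depth=0
  - 149.128.0.0/12 clear@12
  + 149.136.240.0/20 (H1) depth=20
  + 118.0.0.0/8 (H4) depth=8
  + 118.246.0.0/15 (H3) depth=15
  lookup 149.136.240.0: bits 10010101100010001111 walk d0:H0→d1:-→d2:-→d3:-→d4:-→d5:-→d6:-→d7:-→d8:H2→d9:-→d10:-→d11:-→d12:-→d13:-→d14:-→d15:-→d16:H4→d17:-→d18:-→d19:-→d20:H1 -> H1
  lookup 118.246.0.0: bits 011101101111011 walk d0:H0→d1:-→d2:-→d3:-→d4:-→d5:-→d6:-→d7:-→d8:H4→d9:-→d10:-→d11:-→d12:H4→d13:-→d14:-→d15:H3 -> H3
  + 149.136.253.0/26 (H1) depth=26
  lookup 118.240.0.9: bits 0111011011110 walk d0:H0→d1:-→d2:-→d3:-→d4:-→d5:-→d6:-→d7:-→d8:H4→d9:-→d10:-→d11:-→d12:H4→d13:- -> H4
  lookup 118.0.0.238: bits 01110110 walk d0:H0→d1:-→d2:-→d3:-→d4:-→d5:-→d6:-→d7:-→d8:H4 -> H4
  lookup 149.136.107.63: bits 1001010110001000 walk d0:H0→d1:-→d2:-→d3:-→d4:-→d5:-→d6:-→d7:-→d8:H2→d9:-→d10:-→d11:-→d12:-→d13:-→d14:-→d15:-→d16:H4 -> H4
  - 149.136.253.0/26 clear@26
  - 118.247.176.0/21 clear@21
  + 112.0.0.0/5 (H3) depth=5
  + 149.136.253.0/24 (H1) depth=24

== LOOKUPS ==
["H4","H4","H4","no-route","no-route","H0","H1","H4","H1","H4","H4","H4","H1","H3","H4","H4","H4"]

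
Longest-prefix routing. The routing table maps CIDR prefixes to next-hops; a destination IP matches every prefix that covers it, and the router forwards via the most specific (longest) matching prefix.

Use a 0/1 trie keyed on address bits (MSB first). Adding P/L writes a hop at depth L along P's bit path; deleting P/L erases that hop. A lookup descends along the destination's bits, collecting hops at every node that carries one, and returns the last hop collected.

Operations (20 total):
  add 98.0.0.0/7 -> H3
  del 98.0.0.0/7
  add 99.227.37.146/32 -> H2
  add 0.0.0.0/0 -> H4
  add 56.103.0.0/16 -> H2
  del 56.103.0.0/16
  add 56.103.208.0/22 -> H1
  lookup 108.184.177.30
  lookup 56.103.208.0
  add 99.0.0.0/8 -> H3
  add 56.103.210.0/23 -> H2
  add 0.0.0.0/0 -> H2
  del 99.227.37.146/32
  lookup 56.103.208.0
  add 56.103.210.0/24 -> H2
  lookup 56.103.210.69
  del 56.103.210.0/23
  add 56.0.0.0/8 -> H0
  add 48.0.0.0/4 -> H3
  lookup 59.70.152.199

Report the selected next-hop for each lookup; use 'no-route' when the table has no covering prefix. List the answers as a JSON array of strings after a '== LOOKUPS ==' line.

Apply in order:
  + 98.0.0.0/7 (H3) depth=7
  del 98.0.0.0/7 (clear depth 7)
  + 99.227.37.146/32 (H2) depth=32
  + 0.0.0.0/0 (H4) depth=0
  + 56.103.0.0/16 (H2) depth=16
  del 56.103.0.0/16 (clear depth 16)
  + 56.103.208.0/22 (H1) depth=22
  ? 108.184.177.30  path d0:H4→d1:-→d2:-→d3:-→d4:-  best=H4
  ? 56.103.208.0  path d0:H4→d1:-→d2:-→d3:-→d4:-→d5:-→d6:-→d7:-→d8:-→d9:-→d10:-→d11:-→d12:-→d13:-→d14:-→d15:-→d16:-→d17:-→d18:-→d19:-→d20:-→d21:-→d22:H1  best=H1
  + 99.0.0.0/8 (H3) depth=8
  + 56.103.210.0/23 (H2) depth=23
  + 0.0.0.0/0 (H2) depth=0
  del 99.227.37.146/32 (clear depth 32)
  ? 56.103.208.0  path d0:H2→d1:-→d2:-→d3:-→d4:-→d5:-→d6:-→d7:-→d8:-→d9:-→d10:-→d11:-→d12:-→d13:-→d14:-→d15:-→d16:-→d17:-→d18:-→d19:-→d20:-→d21:-→d22:H1  best=H1
  + 56.103.210.0/24 (H2) depth=24
  ? 56.103.210.69  path d0:H2→d1:-→d2:-→d3:-→d4:-→d5:-→d6:-→d7:-→d8:-→d9:-→d10:-→d11:-→d12:-→d13:-→d14:-→d15:-→d16:-→d17:-→d18:-→d19:-→d20:-→d21:-→d22:H1→d23:H2→d24:H2  best=H2
  del 56.103.210.0/23 (clear depth 23)
  + 56.0.0.0/8 (H0) depth=8
  + 48.0.0.0/4 (H3) depth=4
  ? 59.70.152.199  path d0:H2→d1:-→d2:-→d3:-→d4:H3→d5:-→d6:-  best=H3

== LOOKUPS ==
["H4","H1","H1","H2","H3"]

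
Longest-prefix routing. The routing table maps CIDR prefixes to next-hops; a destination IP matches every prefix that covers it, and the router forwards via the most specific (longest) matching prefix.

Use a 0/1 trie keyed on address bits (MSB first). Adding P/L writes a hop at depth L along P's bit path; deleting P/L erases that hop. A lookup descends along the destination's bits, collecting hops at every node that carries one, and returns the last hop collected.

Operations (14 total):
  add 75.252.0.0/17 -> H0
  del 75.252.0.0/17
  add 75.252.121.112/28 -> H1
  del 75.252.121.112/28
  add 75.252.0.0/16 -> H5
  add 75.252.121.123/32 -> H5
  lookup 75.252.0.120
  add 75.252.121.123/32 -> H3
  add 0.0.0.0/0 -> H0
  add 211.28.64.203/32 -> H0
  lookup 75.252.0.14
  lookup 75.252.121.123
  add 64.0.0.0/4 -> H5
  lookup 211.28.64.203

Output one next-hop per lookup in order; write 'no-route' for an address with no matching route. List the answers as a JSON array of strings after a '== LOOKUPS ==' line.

Trace:
  add 75.252.0.0/17 -> H0 at depth 17
  - 75.252.0.0/17 clear@17
  add 75.252.121.112/28 -> H1 at depth 28
  - 75.252.121.112/28 clear@28
  add 75.252.0.0/16 -> H5 at depth 16
  add 75.252.121.123/32 -> H5 at depth 32
  ? 75.252.0.120  path d0:-→d1:-→d2:-→d3:-→d4:-→d5:-→d6:-→d7:-→d8:-→d9:-→d10:-→d11:-→d12:-→d13:-→d14:-→d15:-→d16:H5→d17:-  best=H5
  add 75.252.121.123/32 -> H3 at depth 32
  add 0.0.0.0/0 -> H0 at depth 0
  add 211.28.64.203/32 -> H0 at depth 32
  ? 75.252.0.14  path d0:H0→d1:-→d2:-→d3:-→d4:-→d5:-→d6:-→d7:-→d8:-→d9:-→d10:-→d11:-→d12:-→d13:-→d14:-→d15:-→d16:H5→d17:-  best=H5
  ? 75.252.121.123  path d0:H0→d1:-→d2:-→d3:-→d4:-→d5:-→d6:-→d7:-→d8:-→d9:-→d10:-→d11:-→d12:-→d13:-→d14:-→d15:-→d16:H5→d17:-→d18:-→d19:-→d20:-→d21:-→d22:-→d23:-→d24:-→d25:-→d26:-→d27:-→d28:-→d29:-→d30:-→d31:-→d32:H3  best=H3
  add 64.0.0.0/4 -> H5 at depth 4
  ? 211.28.64.203  path d0:H0→d1:-→d2:-→d3:-→d4:-→d5:-→d6:-→d7:-→d8:-→d9:-→d10:-→d11:-→d12:-→d13:-→d14:-→d15:-→d16:-→d17:-→d18:-→d19:-→d20:-→d21:-→d22:-→d23:-→d24:-→d25:-→d26:-→d27:-→d28:-→d29:-→d30:-→d31:-→d32:H0  best=H0

== LOOKUPS ==
["H5","H5","H3","H0"]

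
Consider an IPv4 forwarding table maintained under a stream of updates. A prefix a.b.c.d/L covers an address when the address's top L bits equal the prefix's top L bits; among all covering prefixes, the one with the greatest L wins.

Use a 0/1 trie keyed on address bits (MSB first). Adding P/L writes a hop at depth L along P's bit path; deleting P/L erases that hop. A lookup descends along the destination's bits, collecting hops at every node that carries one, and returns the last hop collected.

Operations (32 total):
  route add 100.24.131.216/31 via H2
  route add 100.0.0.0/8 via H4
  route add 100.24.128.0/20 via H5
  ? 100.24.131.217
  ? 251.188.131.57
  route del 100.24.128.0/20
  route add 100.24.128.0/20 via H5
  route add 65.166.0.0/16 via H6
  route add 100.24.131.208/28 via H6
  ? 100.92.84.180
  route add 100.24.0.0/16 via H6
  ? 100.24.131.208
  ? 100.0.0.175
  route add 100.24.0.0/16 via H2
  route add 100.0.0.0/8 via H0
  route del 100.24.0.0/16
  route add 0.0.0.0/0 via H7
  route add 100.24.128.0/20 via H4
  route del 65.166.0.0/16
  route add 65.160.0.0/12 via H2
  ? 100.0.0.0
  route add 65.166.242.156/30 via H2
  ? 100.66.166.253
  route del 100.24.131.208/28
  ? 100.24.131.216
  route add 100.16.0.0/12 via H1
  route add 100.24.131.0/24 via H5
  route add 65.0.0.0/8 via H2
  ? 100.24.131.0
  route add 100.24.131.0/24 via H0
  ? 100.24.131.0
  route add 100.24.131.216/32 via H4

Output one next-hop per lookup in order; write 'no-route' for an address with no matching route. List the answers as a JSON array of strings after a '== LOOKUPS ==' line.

Apply in order:
  + 100.24.131.216/31 (H2) depth=31
  + 100.0.0.0/8 (H4) depth=8
  + 100.24.128.0/20 (H5) depth=20
  lookup 100.24.131.217: bits 0110010000011000100000111101100 walk d0:-→d1:-→d2:-→d3:-→d4:-→d5:-→d6:-→d7:-→d8:H4→d9:-→d10:-→d11:-→d12:-→d13:-→d14:-→d15:-→d16:-→d17:-→d18:-→d19:-→d20:H5→d21:-→d22:-→d23:-→d24:-→d25:-→d26:-→d27:-→d28:-→d29:-→d30:-→d31:H2 -> H2
  lookup 251.188.131.57: bits ε walk d0:- -> no-route
  - 100.24.128.0/20 clear@20
  + 100.24.128.0/20 (H5) depth=20
  + 65.166.0.0/16 (H6) depth=16
  + 100.24.131.208/28 (H6) depth=28
  lookup 100.92.84.180: bits 011001000 walk d0:-→d1:-→d2:-→d3:-→d4:-→d5:-→d6:-→d7:-→d8:H4→d9:- -> H4
  + 100.24.0.0/16 (H6) depth=16
  lookup 100.24.131.208: bits 0110010000011000100000111101 walk d0:-→d1:-→d2:-→d3:-→d4:-→d5:-→d6:-→d7:-→d8:H4→d9:-→d10:-→d11:-→d12:-→d13:-→d14:-→d15:-→d16:H6→d17:-→d18:-→d19:-→d20:H5→d21:-→d22:-→d23:-→d24:-→d25:-→d26:-→d27:-→d28:H6 -> H6
  lookup 100.0.0.175: bits 01100100000 walk d0:-→d1:-→d2:-→d3:-→d4:-→d5:-→d6:-→d7:-→d8:H4→d9:-→d10:-→d11:- -> H4
  + 100.24.0.0/16 (H2) depth=16
  + 100.0.0.0/8 (H0) depth=8
  - 100.24.0.0/16 clear@16
  + 0.0.0.0/0 (H7) depth=0
  + 100.24.128.0/20 (H4) depth=20
  - 65.166.0.0/16 clear@16
  + 65.160.0.0/12 (H2) depth=12
  lookup 100.0.0.0: bits 01100100000 walk d0:H7→d1:-→d2:-→d3:-→d4:-→d5:-→d6:-→d7:-→d8:H0→d9:-→d10:-→d11:- -> H0
  + 65.166.242.156/30 (H2) depth=30
  lookup 100.66.166.253: bits 011001000 walk d0:H7→d1:-→d2:-→d3:-→d4:-→d5:-→d6:-→d7:-→d8:H0→d9:- -> H0
  - 100.24.131.208/28 clear@28
  lookup 100.24.131.216: bits 0110010000011000100000111101100 walk d0:H7→d1:-→d2:-→d3:-→d4:-→d5:-→d6:-→d7:-→d8:H0→d9:-→d10:-→d11:-→d12:-→d13:-→d14:-→d15:-→d16:-→d17:-→d18:-→d19:-→d20:H4→d21:-→d22:-→d23:-→d24:-→d25:-→d26:-→d27:-→d28:-→d29:-→d30:-→d31:H2 -> H2
  + 100.16.0.0/12 (H1) depth=12
  + 100.24.131.0/24 (H5) depth=24
  + 65.0.0.0/8 (H2) depth=8
  lookup 100.24.131.0: bits 011001000001100010000011 walk d0:H7→d1:-→d2:-→d3:-→d4:-→d5:-→d6:-→d7:-→d8:H0→d9:-→d10:-→d11:-→d12:H1→d13:-→d14:-→d15:-→d16:-→d17:-→d18:-→d19:-→d20:H4→d21:-→d22:-→d23:-→d24:H5 -> H5
  + 100.24.131.0/24 (H0) depth=24
  lookup 100.24.131.0: bits 011001000001100010000011 walk d0:H7→d1:-→d2:-→d3:-→d4:-→d5:-→d6:-→d7:-→d8:H0→d9:-→d10:-→d11:-→d12:H1→d13:-→d14:-→d15:-→d16:-→d17:-→d18:-→d19:-→d20:H4→d21:-→d22:-→d23:-→d24:H0 -> H0
  + 100.24.131.216/32 (H4) depth=32

== LOOKUPS ==
["H2","no-route","H4","H6","H4","H0","H0","H2","H5","H0"]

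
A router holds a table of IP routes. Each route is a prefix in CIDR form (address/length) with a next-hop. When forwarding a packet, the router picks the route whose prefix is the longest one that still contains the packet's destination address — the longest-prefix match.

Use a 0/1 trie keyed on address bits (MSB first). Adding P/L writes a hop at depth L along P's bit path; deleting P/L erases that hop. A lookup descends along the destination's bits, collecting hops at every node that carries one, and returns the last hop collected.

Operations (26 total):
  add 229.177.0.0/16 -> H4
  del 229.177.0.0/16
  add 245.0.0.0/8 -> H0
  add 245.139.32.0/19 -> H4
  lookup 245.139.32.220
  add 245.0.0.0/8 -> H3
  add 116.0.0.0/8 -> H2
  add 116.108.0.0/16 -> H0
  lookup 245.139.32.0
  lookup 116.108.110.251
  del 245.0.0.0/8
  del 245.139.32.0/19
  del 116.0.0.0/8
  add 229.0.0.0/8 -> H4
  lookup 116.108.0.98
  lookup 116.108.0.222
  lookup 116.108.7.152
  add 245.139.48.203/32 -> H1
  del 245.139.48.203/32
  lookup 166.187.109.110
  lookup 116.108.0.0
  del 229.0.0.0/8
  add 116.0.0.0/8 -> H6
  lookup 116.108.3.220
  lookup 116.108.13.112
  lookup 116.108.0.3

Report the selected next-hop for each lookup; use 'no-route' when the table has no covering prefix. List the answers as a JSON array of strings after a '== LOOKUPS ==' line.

Trace:
  + 229.177.0.0/16 (H4) depth=16
  - 229.177.0.0/16 clear@16
  + 245.0.0.0/8 (H0) depth=8
  + 245.139.32.0/19 (H4) depth=19
  Q 245.139.32.220: descend 1111010110001011001 ; hops seen [H0,H4] ; pick H4
  + 245.0.0.0/8 (H3) depth=8
  + 116.0.0.0/8 (H2) depth=8
  + 116.108.0.0/16 (H0) depth=16
  Q 245.139.32.0: descend 1111010110001011001 ; hops seen [H3,H4] ; pick H4
  Q 116.108.110.251: descend 0111010001101100 ; hops seen [H2,H0] ; pick H0
  - 245.0.0.0/8 clear@8
  - 245.139.32.0/19 clear@19
  - 116.0.0.0/8 clear@8
  + 229.0.0.0/8 (H4) depth=8
  Q 116.108.0.98: descend 0111010001101100 ; hops seen [H0] ; pick H0
  Q 116.108.0.222: descend 0111010001101100 ; hops seen [H0] ; pick H0
  Q 116.108.7.152: descend 0111010001101100 ; hops seen [H0] ; pick H0
  + 245.139.48.203/32 (H1) depth=32
  - 245.139.48.203/32 clear@32
  Q 166.187.109.110: descend 1 ; hops seen [∅] ; pick no-route
  Q 116.108.0.0: descend 0111010001101100 ; hops seen [H0] ; pick H0
  - 229.0.0.0/8 clear@8
  + 116.0.0.0/8 (H6) depth=8
  Q 116.108.3.220: descend 0111010001101100 ; hops seen [H6,H0] ; pick H0
  Q 116.108.13.112: descend 0111010001101100 ; hops seen [H6,H0] ; pick H0
  Q 116.108.0.3: descend 0111010001101100 ; hops seen [H6,H0] ; pick H0

== LOOKUPS ==
["H4","H4","H0","H0","H0","H0","no-route","H0","H0","H0","H0"]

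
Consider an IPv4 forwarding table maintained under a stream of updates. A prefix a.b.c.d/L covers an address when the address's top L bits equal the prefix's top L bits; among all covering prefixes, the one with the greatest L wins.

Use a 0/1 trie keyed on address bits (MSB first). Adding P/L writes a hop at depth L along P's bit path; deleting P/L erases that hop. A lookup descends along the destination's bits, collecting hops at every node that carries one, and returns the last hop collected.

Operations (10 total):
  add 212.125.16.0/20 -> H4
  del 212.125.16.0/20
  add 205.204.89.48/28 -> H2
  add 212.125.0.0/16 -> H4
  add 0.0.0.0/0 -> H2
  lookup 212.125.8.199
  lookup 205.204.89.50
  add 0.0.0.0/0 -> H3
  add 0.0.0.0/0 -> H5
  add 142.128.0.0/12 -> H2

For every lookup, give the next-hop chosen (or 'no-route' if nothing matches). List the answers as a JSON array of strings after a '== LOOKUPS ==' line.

Trace:
  add 212.125.16.0/20 -> H4 at depth 20
  del 212.125.16.0/20 (clear depth 20)
  add 205.204.89.48/28 -> H2 at depth 28
  add 212.125.0.0/16 -> H4 at depth 16
  add 0.0.0.0/0 -> H2 at depth 0
  ? 212.125.8.199  path d0:H2→d1:-→d2:-→d3:-→d4:-→d5:-→d6:-→d7:-→d8:-→d9:-→d10:-→d11:-→d12:-→d13:-→d14:-→d15:-→d16:H4→d17:-→d18:-→d19:-  best=H4
  ? 205.204.89.50  path d0:H2→d1:-→d2:-→d3:-→d4:-→d5:-→d6:-→d7:-→d8:-→d9:-→d10:-→d11:-→d12:-→d13:-→d14:-→d15:-→d16:-→d17:-→d18:-→d19:-→d20:-→d21:-→d22:-→d23:-→d24:-→d25:-→d26:-→d27:-→d28:H2  best=H2
  add 0.0.0.0/0 -> H3 at depth 0
  add 0.0.0.0/0 -> H5 at depth 0
  add 142.128.0.0/12 -> H2 at depth 12

== LOOKUPS ==
["H4","H2"]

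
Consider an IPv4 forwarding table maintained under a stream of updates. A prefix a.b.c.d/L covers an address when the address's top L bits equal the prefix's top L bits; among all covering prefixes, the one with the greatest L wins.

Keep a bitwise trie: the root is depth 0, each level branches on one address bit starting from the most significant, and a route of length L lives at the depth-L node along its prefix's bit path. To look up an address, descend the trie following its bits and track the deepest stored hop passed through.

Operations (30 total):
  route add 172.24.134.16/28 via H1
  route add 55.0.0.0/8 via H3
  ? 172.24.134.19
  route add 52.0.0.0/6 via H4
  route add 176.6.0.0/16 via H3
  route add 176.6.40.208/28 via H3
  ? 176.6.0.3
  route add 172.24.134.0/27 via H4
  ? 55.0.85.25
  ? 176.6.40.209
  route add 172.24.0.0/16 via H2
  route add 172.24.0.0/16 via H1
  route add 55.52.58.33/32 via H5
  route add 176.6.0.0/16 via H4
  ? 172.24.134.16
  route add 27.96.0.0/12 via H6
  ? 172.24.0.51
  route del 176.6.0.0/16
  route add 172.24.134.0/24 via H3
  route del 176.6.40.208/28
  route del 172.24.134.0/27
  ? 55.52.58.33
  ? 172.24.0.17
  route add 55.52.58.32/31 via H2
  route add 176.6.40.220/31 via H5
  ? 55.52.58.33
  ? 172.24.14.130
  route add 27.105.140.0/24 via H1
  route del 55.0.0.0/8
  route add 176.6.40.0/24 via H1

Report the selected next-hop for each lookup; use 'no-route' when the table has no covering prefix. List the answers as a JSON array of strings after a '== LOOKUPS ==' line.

Trace:
  + 172.24.134.16/28 (H1) depth=28
  + 55.0.0.0/8 (H3) depth=8
  ? 172.24.134.19  path d0:-→d1:-→d2:-→d3:-→d4:-→d5:-→d6:-→d7:-→d8:-→d9:-→d10:-→d11:-→d12:-→d13:-→d14:-→d15:-→d16:-→d17:-→d18:-→d19:-→d20:-→d21:-→d22:-→d23:-→d24:-→d25:-→d26:-→d27:-→d28:H1  best=H1
  + 52.0.0.0/6 (H4) depth=6
  + 176.6.0.0/16 (H3) depth=16
  + 176.6.40.208/28 (H3) depth=28
  ? 176.6.0.3  path d0:-→d1:-→d2:-→d3:-→d4:-→d5:-→d6:-→d7:-→d8:-→d9:-→d10:-→d11:-→d12:-→d13:-→d14:-→d15:-→d16:H3→d17:-→d18:-  best=H3
  + 172.24.134.0/27 (H4) depth=27
  ? 55.0.85.25  path d0:-→d1:-→d2:-→d3:-→d4:-→d5:-→d6:H4→d7:-→d8:H3  best=H3
  ? 176.6.40.209  path d0:-→d1:-→d2:-→d3:-→d4:-→d5:-→d6:-→d7:-→d8:-→d9:-→d10:-→d11:-→d12:-→d13:-→d14:-→d15:-→d16:H3→d17:-→d18:-→d19:-→d20:-→d21:-→d22:-→d23:-→d24:-→d25:-→d26:-→d27:-→d28:H3  best=H3
  + 172.24.0.0/16 (H2) depth=16
  + 172.24.0.0/16 (H1) depth=16
  + 55.52.58.33/32 (H5) depth=32
  + 176.6.0.0/16 (H4) depth=16
  ? 172.24.134.16  path d0:-→d1:-→d2:-→d3:-→d4:-→d5:-→d6:-→d7:-→d8:-→d9:-→d10:-→d11:-→d12:-→d13:-→d14:-→d15:-→d16:H1→d17:-→d18:-→d19:-→d20:-→d21:-→d22:-→d23:-→d24:-→d25:-→d26:-→d27:H4→d28:H1  best=H1
  + 27.96.0.0/12 (H6) depth=12
  ? 172.24.0.51  path d0:-→d1:-→d2:-→d3:-→d4:-→d5:-→d6:-→d7:-→d8:-→d9:-→d10:-→d11:-→d12:-→d13:-→d14:-→d15:-→d16:H1  best=H1
  - 176.6.0.0/16 clear@16
  + 172.24.134.0/24 (H3) depth=24
  - 176.6.40.208/28 clear@28
  - 172.24.134.0/27 clear@27
  ? 55.52.58.33  path d0:-→d1:-→d2:-→d3:-→d4:-→d5:-→d6:H4→d7:-→d8:H3→d9:-→d10:-→d11:-→d12:-→d13:-→d14:-→d15:-→d16:-→d17:-→d18:-→d19:-→d20:-→d21:-→d22:-→d23:-→d24:-→d25:-→d26:-→d27:-→d28:-→d29:-→d30:-→d31:-→d32:H5  best=H5
  ? 172.24.0.17  path d0:-→d1:-→d2:-→d3:-→d4:-→d5:-→d6:-→d7:-→d8:-→d9:-→d10:-→d11:-→d12:-→d13:-→d14:-→d15:-→d16:H1  best=H1
  + 55.52.58.32/31 (H2) depth=31
  + 176.6.40.220/31 (H5) depth=31
  ? 55.52.58.33  path d0:-→d1:-→d2:-→d3:-→d4:-→d5:-→d6:H4→d7:-→d8:H3→d9:-→d10:-→d11:-→d12:-→d13:-→d14:-→d15:-→d16:-→d17:-→d18:-→d19:-→d20:-→d21:-→d22:-→d23:-→d24:-→d25:-→d26:-→d27:-→d28:-→d29:-→d30:-→d31:H2→d32:H5  best=H5
  ? 172.24.14.130  path d0:-→d1:-→d2:-→d3:-→d4:-→d5:-→d6:-→d7:-→d8:-→d9:-→d10:-→d11:-→d12:-→d13:-→d14:-→d15:-→d16:H1  best=H1
  + 27.105.140.0/24 (H1) depth=24
  - 55.0.0.0/8 clear@8
  + 176.6.40.0/24 (H1) depth=24

== LOOKUPS ==
["H1","H3","H3","H3","H1","H1","H5","H1","H5","H1"]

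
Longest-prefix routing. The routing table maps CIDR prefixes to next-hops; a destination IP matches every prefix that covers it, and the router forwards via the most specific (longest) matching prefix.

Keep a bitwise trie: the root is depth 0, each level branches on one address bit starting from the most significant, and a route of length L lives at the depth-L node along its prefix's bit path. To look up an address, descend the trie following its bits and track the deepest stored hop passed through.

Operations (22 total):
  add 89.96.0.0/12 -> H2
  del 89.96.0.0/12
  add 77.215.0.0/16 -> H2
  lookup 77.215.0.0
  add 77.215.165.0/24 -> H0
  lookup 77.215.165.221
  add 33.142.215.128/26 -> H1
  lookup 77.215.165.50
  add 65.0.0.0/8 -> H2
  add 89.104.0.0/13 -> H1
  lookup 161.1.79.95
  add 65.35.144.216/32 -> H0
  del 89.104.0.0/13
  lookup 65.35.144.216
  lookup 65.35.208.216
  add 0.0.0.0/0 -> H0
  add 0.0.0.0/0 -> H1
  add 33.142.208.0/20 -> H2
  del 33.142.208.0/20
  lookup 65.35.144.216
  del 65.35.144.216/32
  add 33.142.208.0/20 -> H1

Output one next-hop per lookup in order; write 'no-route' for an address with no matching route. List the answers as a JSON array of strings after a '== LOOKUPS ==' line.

Trace:
  + 89.96.0.0/12 (H2) depth=12
  del 89.96.0.0/12 (clear depth 12)
  + 77.215.0.0/16 (H2) depth=16
  Q 77.215.0.0: descend 0100110111010111 ; hops seen [H2] ; pick H2
  + 77.215.165.0/24 (H0) depth=24
  Q 77.215.165.221: descend 010011011101011110100101 ; hops seen [H2,H0] ; pick H0
  + 33.142.215.128/26 (H1) depth=26
  Q 77.215.165.50: descend 010011011101011110100101 ; hops seen [H2,H0] ; pick H0
  + 65.0.0.0/8 (H2) depth=8
  + 89.104.0.0/13 (H1) depth=13
  Q 161.1.79.95: descend ε ; hops seen [∅] ; pick no-route
  + 65.35.144.216/32 (H0) depth=32
  del 89.104.0.0/13 (clear depth 13)
  Q 65.35.144.216: descend 01000001001000111001000011011000 ; hops seen [H2,H0] ; pick H0
  Q 65.35.208.216: descend 01000001001000111 ; hops seen [H2] ; pick H2
  + 0.0.0.0/0 (H0) depth=0
  + 0.0.0.0/0 (H1) depth=0
  + 33.142.208.0/20 (H2) depth=20
  del 33.142.208.0/20 (clear depth 20)
  Q 65.35.144.216: descend 01000001001000111001000011011000 ; hops seen [H1,H2,H0] ; pick H0
  del 65.35.144.216/32 (clear depth 32)
  + 33.142.208.0/20 (H1) depth=20

== LOOKUPS ==
["H2","H0","H0","no-route","H0","H2","H0"]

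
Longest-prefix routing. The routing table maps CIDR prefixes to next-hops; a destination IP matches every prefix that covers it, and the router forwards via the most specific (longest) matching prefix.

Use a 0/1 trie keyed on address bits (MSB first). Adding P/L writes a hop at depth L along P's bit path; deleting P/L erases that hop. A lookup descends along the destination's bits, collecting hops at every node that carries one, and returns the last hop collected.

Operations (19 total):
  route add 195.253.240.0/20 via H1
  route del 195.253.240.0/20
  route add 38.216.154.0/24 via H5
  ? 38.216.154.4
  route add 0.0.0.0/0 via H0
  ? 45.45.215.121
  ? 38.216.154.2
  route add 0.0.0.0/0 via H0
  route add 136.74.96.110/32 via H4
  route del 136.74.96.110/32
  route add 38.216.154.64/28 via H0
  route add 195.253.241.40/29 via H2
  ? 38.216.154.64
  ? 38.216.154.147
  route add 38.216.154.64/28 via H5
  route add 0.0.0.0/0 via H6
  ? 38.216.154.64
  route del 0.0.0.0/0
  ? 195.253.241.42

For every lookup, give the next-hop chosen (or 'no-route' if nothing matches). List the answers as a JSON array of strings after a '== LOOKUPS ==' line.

Apply in order:
  add 195.253.240.0/20 -> H1 at depth 20
  del 195.253.240.0/20 (clear depth 20)
  add 38.216.154.0/24 -> H5 at depth 24
  Q 38.216.154.4: descend 001001101101100010011010 ; hops seen [H5] ; pick H5
  add 0.0.0.0/0 -> H0 at depth 0
  Q 45.45.215.121: descend 0010 ; hops seen [H0] ; pick H0
  Q 38.216.154.2: descend 001001101101100010011010 ; hops seen [H0,H5] ; pick H5
  add 0.0.0.0/0 -> H0 at depth 0
  add 136.74.96.110/32 -> H4 at depth 32
  del 136.74.96.110/32 (clear depth 32)
  add 38.216.154.64/28 -> H0 at depth 28
  add 195.253.241.40/29 -> H2 at depth 29
  Q 38.216.154.64: descend 0010011011011000100110100100 ; hops seen [H0,H5,H0] ; pick H0
  Q 38.216.154.147: descend 001001101101100010011010 ; hops seen [H0,H5] ; pick H5
  add 38.216.154.64/28 -> H5 at depth 28
  add 0.0.0.0/0 -> H6 at depth 0
  Q 38.216.154.64: descend 0010011011011000100110100100 ; hops seen [H6,H5,H5] ; pick H5
  del 0.0.0.0/0 (clear depth 0)
  Q 195.253.241.42: descend 11000011111111011111000100101 ; hops seen [H2] ; pick H2

== LOOKUPS ==
["H5","H0","H5","H0","H5","H5","H2"]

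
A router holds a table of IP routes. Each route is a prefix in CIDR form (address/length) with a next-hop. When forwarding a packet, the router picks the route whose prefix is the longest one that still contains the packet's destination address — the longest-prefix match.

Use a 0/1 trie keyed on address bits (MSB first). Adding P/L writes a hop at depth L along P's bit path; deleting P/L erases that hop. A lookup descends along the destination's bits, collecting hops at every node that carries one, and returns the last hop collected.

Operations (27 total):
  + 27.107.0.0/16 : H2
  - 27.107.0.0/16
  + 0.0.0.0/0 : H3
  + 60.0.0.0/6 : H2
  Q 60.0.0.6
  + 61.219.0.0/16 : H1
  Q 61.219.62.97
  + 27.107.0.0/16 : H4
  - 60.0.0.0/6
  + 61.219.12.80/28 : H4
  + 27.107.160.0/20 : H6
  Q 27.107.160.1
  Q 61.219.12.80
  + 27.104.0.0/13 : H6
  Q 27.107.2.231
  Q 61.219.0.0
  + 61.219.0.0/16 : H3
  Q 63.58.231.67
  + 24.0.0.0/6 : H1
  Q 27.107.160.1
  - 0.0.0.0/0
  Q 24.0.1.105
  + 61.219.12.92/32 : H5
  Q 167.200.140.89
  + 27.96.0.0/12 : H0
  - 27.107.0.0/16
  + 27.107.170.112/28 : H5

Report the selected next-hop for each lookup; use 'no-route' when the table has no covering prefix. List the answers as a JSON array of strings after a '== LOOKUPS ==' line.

Trace:
  + 27.107.0.0/16 (H2) depth=16
  - 27.107.0.0/16 clear@16
  + 0.0.0.0/0 (H3) depth=0
  + 60.0.0.0/6 (H2) depth=6
  ? 60.0.0.6  path d0:H3→d1:-→d2:-→d3:-→d4:-→d5:-→d6:H2  best=H2
  + 61.219.0.0/16 (H1) depth=16
  ? 61.219.62.97  path d0:H3→d1:-→d2:-→d3:-→d4:-→d5:-→d6:H2→d7:-→d8:-→d9:-→d10:-→d11:-→d12:-→d13:-→d14:-→d15:-→d16:H1  best=H1
  + 27.107.0.0/16 (H4) depth=16
  - 60.0.0.0/6 clear@6
  + 61.219.12.80/28 (H4) depth=28
  + 27.107.160.0/20 (H6) depth=20
  ? 27.107.160.1  path d0:H3→d1:-→d2:-→d3:-→d4:-→d5:-→d6:-→d7:-→d8:-→d9:-→d10:-→d11:-→d12:-→d13:-→d14:-→d15:-→d16:H4→d17:-→d18:-→d19:-→d20:H6  best=H6
  ? 61.219.12.80  path d0:H3→d1:-→d2:-→d3:-→d4:-→d5:-→d6:-→d7:-→d8:-→d9:-→d10:-→d11:-→d12:-→d13:-→d14:-→d15:-→d16:H1→d17:-→d18:-→d19:-→d20:-→d21:-→d22:-→d23:-→d24:-→d25:-→d26:-→d27:-→d28:H4  best=H4
  + 27.104.0.0/13 (H6) depth=13
  ? 27.107.2.231  path d0:H3→d1:-→d2:-→d3:-→d4:-→d5:-→d6:-→d7:-→d8:-→d9:-→d10:-→d11:-→d12:-→d13:H6→d14:-→d15:-→d16:H4  best=H4
  ? 61.219.0.0  path d0:H3→d1:-→d2:-→d3:-→d4:-→d5:-→d6:-→d7:-→d8:-→d9:-→d10:-→d11:-→d12:-→d13:-→d14:-→d15:-→d16:H1→d17:-→d18:-→d19:-→d20:-  best=H1
  + 61.219.0.0/16 (H3) depth=16
  ? 63.58.231.67  path d0:H3→d1:-→d2:-→d3:-→d4:-→d5:-→d6:-  best=H3
  + 24.0.0.0/6 (H1) depth=6
  ? 27.107.160.1  path d0:H3→d1:-→d2:-→d3:-→d4:-→d5:-→d6:H1→d7:-→d8:-→d9:-→d10:-→d11:-→d12:-→d13:H6→d14:-→d15:-→d16:H4→d17:-→d18:-→d19:-→d20:H6  best=H6
  - 0.0.0.0/0 clear@0
  ? 24.0.1.105  path d0:-→d1:-→d2:-→d3:-→d4:-→d5:-→d6:H1  best=H1
  + 61.219.12.92/32 (H5) depth=32
  ? 167.200.140.89  path d0:-  best=no-route
  + 27.96.0.0/12 (H0) depth=12
  - 27.107.0.0/16 clear@16
  + 27.107.170.112/28 (H5) depth=28

== LOOKUPS ==
["H2","H1","H6","H4","H4","H1","H3","H6","H1","no-route"]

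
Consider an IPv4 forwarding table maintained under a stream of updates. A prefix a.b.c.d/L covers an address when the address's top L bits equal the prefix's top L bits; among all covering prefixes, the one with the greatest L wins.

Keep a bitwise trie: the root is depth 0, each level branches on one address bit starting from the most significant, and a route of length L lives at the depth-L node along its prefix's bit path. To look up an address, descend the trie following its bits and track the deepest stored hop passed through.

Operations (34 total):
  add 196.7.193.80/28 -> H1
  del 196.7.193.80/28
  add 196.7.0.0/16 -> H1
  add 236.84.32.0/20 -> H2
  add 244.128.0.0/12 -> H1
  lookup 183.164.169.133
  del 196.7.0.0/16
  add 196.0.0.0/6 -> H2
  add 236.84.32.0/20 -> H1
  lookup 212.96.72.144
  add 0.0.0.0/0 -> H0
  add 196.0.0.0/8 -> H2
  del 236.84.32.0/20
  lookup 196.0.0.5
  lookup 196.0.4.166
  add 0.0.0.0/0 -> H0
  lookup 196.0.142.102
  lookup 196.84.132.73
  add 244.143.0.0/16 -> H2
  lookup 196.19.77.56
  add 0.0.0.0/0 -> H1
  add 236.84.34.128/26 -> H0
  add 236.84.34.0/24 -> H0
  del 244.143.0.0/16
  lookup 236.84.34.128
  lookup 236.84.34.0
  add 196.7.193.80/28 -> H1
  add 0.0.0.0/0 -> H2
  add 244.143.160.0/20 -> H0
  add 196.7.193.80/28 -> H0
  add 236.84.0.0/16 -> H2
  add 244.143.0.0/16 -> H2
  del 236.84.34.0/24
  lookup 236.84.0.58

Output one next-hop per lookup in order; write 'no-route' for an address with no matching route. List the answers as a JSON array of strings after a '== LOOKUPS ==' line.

Trace:
  + 196.7.193.80/28 (H1) depth=28
  - 196.7.193.80/28 clear@28
  + 196.7.0.0/16 (H1) depth=16
  + 236.84.32.0/20 (H2) depth=20
  + 244.128.0.0/12 (H1) depth=12
  ? 183.164.169.133  path d0:-→d1:-  best=no-route
  - 196.7.0.0/16 clear@16
  + 196.0.0.0/6 (H2) depth=6
  + 236.84.32.0/20 (H1) depth=20
  ? 212.96.72.144  path d0:-→d1:-→d2:-→d3:-  best=no-route
  + 0.0.0.0/0 (H0) depth=0
  + 196.0.0.0/8 (H2) depth=8
  - 236.84.32.0/20 clear@20
  ? 196.0.0.5  path d0:H0→d1:-→d2:-→d3:-→d4:-→d5:-→d6:H2→d7:-→d8:H2→d9:-→d10:-→d11:-→d12:-→d13:-  best=H2
  ? 196.0.4.166  path d0:H0→d1:-→d2:-→d3:-→d4:-→d5:-→d6:H2→d7:-→d8:H2→d9:-→d10:-→d11:-→d12:-→d13:-  best=H2
  + 0.0.0.0/0 (H0) depth=0
  ? 196.0.142.102  path d0:H0→d1:-→d2:-→d3:-→d4:-→d5:-→d6:H2→d7:-→d8:H2→d9:-→d10:-→d11:-→d12:-→d13:-  best=H2
  ? 196.84.132.73  path d0:H0→d1:-→d2:-→d3:-→d4:-→d5:-→d6:H2→d7:-→d8:H2→d9:-  best=H2
  + 244.143.0.0/16 (H2) depth=16
  ? 196.19.77.56  path d0:H0→d1:-→d2:-→d3:-→d4:-→d5:-→d6:H2→d7:-→d8:H2→d9:-→d10:-→d11:-  best=H2
  + 0.0.0.0/0 (H1) depth=0
  + 236.84.34.128/26 (H0) depth=26
  + 236.84.34.0/24 (H0) depth=24
  - 244.143.0.0/16 clear@16
  ? 236.84.34.128  path d0:H1→d1:-→d2:-→d3:-→d4:-→d5:-→d6:-→d7:-→d8:-→d9:-→d10:-→d11:-→d12:-→d13:-→d14:-→d15:-→d16:-→d17:-→d18:-→d19:-→d20:-→d21:-→d22:-→d23:-→d24:H0→d25:-→d26:H0  best=H0
  ? 236.84.34.0  path d0:H1→d1:-→d2:-→d3:-→d4:-→d5:-→d6:-→d7:-→d8:-→d9:-→d10:-→d11:-→d12:-→d13:-→d14:-→d15:-→d16:-→d17:-→d18:-→d19:-→d20:-→d21:-→d22:-→d23:-→d24:H0  best=H0
  + 196.7.193.80/28 (H1) depth=28
  + 0.0.0.0/0 (H2) depth=0
  + 244.143.160.0/20 (H0) depth=20
  + 196.7.193.80/28 (H0) depth=28
  + 236.84.0.0/16 (H2) depth=16
  + 244.143.0.0/16 (H2) depth=16
  - 236.84.34.0/24 clear@24
  ? 236.84.0.58  path d0:H2→d1:-→d2:-→d3:-→d4:-→d5:-→d6:-→d7:-→d8:-→d9:-→d10:-→d11:-→d12:-→d13:-→d14:-→d15:-→d16:H2→d17:-→d18:-  best=H2

== LOOKUPS ==
["no-route","no-route","H2","H2","H2","H2","H2","H0","H0","H2"]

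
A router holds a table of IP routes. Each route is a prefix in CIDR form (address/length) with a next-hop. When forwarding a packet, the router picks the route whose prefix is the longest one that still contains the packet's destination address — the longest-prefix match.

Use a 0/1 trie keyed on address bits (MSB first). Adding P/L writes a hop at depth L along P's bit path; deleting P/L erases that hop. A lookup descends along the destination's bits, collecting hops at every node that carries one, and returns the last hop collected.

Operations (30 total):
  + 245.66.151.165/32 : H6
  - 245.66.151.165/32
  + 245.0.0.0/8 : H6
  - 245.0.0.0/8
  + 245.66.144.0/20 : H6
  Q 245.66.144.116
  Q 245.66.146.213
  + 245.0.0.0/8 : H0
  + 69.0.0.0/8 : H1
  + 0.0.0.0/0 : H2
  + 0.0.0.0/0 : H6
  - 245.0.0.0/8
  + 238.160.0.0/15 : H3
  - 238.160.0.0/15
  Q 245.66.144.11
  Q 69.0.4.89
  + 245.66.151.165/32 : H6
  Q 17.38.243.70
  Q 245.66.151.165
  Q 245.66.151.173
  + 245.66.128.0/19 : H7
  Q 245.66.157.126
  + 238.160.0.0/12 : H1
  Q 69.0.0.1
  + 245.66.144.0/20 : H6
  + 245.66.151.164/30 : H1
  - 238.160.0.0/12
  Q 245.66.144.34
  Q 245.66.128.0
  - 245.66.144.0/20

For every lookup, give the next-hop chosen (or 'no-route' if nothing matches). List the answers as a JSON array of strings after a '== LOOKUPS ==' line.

Apply in order:
  + 245.66.151.165/32 (H6) depth=32
  del 245.66.151.165/32 (clear depth 32)
  + 245.0.0.0/8 (H6) depth=8
  del 245.0.0.0/8 (clear depth 8)
  + 245.66.144.0/20 (H6) depth=20
  lookup 245.66.144.116: bits 111101010100001010010 walk d0:-→d1:-→d2:-→d3:-→d4:-→d5:-→d6:-→d7:-→d8:-→d9:-→d10:-→d11:-→d12:-→d13:-→d14:-→d15:-→d16:-→d17:-→d18:-→d19:-→d20:H6→d21:- -> H6
  lookup 245.66.146.213: bits 111101010100001010010 walk d0:-→d1:-→d2:-→d3:-→d4:-→d5:-→d6:-→d7:-→d8:-→d9:-→d10:-→d11:-→d12:-→d13:-→d14:-→d15:-→d16:-→d17:-→d18:-→d19:-→d20:H6→d21:- -> H6
  + 245.0.0.0/8 (H0) depth=8
  + 69.0.0.0/8 (H1) depth=8
  + 0.0.0.0/0 (H2) depth=0
  + 0.0.0.0/0 (H6) depth=0
  del 245.0.0.0/8 (clear depth 8)
  + 238.160.0.0/15 (H3) depth=15
  del 238.160.0.0/15 (clear depth 15)
  lookup 245.66.144.11: bits 111101010100001010010 walk d0:H6→d1:-→d2:-→d3:-→d4:-→d5:-→d6:-→d7:-→d8:-→d9:-→d10:-→d11:-→d12:-→d13:-→d14:-→d15:-→d16:-→d17:-→d18:-→d19:-→d20:H6→d21:- -> H6
  lookup 69.0.4.89: bits 01000101 walk d0:H6→d1:-→d2:-→d3:-→d4:-→d5:-→d6:-→d7:-→d8:H1 -> H1
  + 245.66.151.165/32 (H6) depth=32
  lookup 17.38.243.70: bits 0 walk d0:H6→d1:- -> H6
  lookup 245.66.151.165: bits 11110101010000101001011110100101 walk d0:H6→d1:-→d2:-→d3:-→d4:-→d5:-→d6:-→d7:-→d8:-→d9:-→d10:-→d11:-→d12:-→d13:-→d14:-→d15:-→d16:-→d17:-→d18:-→d19:-→d20:H6→d21:-→d22:-→d23:-→d24:-→d25:-→d26:-→d27:-→d28:-→d29:-→d30:-→d31:-→d32:H6 -> H6
  lookup 245.66.151.173: bits 1111010101000010100101111010 walk d0:H6→d1:-→d2:-→d3:-→d4:-→d5:-→d6:-→d7:-→d8:-→d9:-→d10:-→d11:-→d12:-→d13:-→d14:-→d15:-→d16:-→d17:-→d18:-→d19:-→d20:H6→d21:-→d22:-→d23:-→d24:-→d25:-→d26:-→d27:-→d28:- -> H6
  + 245.66.128.0/19 (H7) depth=19
  lookup 245.66.157.126: bits 11110101010000101001 walk d0:H6→d1:-→d2:-→d3:-→d4:-→d5:-→d6:-→d7:-→d8:-→d9:-→d10:-→d11:-→d12:-→d13:-→d14:-→d15:-→d16:-→d17:-→d18:-→d19:H7→d20:H6 -> H6
  + 238.160.0.0/12 (H1) depth=12
  lookup 69.0.0.1: bits 01000101 walk d0:H6→d1:-→d2:-→d3:-→d4:-→d5:-→d6:-→d7:-→d8:H1 -> H1
  + 245.66.144.0/20 (H6) depth=20
  + 245.66.151.164/30 (H1) depth=30
  del 238.160.0.0/12 (clear depth 12)
  lookup 245.66.144.34: bits 111101010100001010010 walk d0:H6→d1:-→d2:-→d3:-→d4:-→d5:-→d6:-→d7:-→d8:-→d9:-→d10:-→d11:-→d12:-→d13:-→d14:-→d15:-→d16:-→d17:-→d18:-→d19:H7→d20:H6→d21:- -> H6
  lookup 245.66.128.0: bits 1111010101000010100 walk d0:H6→d1:-→d2:-→d3:-→d4:-→d5:-→d6:-→d7:-→d8:-→d9:-→d10:-→d11:-→d12:-→d13:-→d14:-→d15:-→d16:-→d17:-→d18:-→d19:H7 -> H7
  del 245.66.144.0/20 (clear depth 20)

== LOOKUPS ==
["H6","H6","H6","H1","H6","H6","H6","H6","H1","H6","H7"]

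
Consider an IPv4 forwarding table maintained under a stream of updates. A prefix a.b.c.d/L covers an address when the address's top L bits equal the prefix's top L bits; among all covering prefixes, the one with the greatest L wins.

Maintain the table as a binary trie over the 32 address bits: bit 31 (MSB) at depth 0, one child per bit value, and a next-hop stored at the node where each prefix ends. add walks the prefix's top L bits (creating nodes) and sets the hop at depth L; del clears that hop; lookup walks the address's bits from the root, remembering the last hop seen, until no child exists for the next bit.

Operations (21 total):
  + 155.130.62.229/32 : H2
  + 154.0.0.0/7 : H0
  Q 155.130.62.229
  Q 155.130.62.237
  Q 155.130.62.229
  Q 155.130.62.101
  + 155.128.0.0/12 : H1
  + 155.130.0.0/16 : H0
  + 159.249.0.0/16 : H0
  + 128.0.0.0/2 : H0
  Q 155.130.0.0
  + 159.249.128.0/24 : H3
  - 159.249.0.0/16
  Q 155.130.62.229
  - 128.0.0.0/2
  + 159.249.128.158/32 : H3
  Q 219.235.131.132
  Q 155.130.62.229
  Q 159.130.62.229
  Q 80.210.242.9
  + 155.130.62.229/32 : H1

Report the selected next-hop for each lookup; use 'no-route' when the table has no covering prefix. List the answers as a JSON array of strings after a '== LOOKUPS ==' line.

Apply in order:
  + 155.130.62.229/32 (H2) depth=32
  + 154.0.0.0/7 (H0) depth=7
  ? 155.130.62.229  path d0:-→d1:-→d2:-→d3:-→d4:-→d5:-→d6:-→d7:H0→d8:-→d9:-→d10:-→d11:-→d12:-→d13:-→d14:-→d15:-→d16:-→d17:-→d18:-→d19:-→d20:-→d21:-→d22:-→d23:-→d24:-→d25:-→d26:-→d27:-→d28:-→d29:-→d30:-→d31:-→d32:H2  best=H2
  ? 155.130.62.237  path d0:-→d1:-→d2:-→d3:-→d4:-→d5:-→d6:-→d7:H0→d8:-→d9:-→d10:-→d11:-→d12:-→d13:-→d14:-→d15:-→d16:-→d17:-→d18:-→d19:-→d20:-→d21:-→d22:-→d23:-→d24:-→d25:-→d26:-→d27:-→d28:-  best=H0
  ? 155.130.62.229  path d0:-→d1:-→d2:-→d3:-→d4:-→d5:-→d6:-→d7:H0→d8:-→d9:-→d10:-→d11:-→d12:-→d13:-→d14:-→d15:-→d16:-→d17:-→d18:-→d19:-→d20:-→d21:-→d22:-→d23:-→d24:-→d25:-→d26:-→d27:-→d28:-→d29:-→d30:-→d31:-→d32:H2  best=H2
  ? 155.130.62.101  path d0:-→d1:-→d2:-→d3:-→d4:-→d5:-→d6:-→d7:H0→d8:-→d9:-→d10:-→d11:-→d12:-→d13:-→d14:-→d15:-→d16:-→d17:-→d18:-→d19:-→d20:-→d21:-→d22:-→d23:-→d24:-  best=H0
  + 155.128.0.0/12 (H1) depth=12
  + 155.130.0.0/16 (H0) depth=16
  + 159.249.0.0/16 (H0) depth=16
  + 128.0.0.0/2 (H0) depth=2
  ? 155.130.0.0  path d0:-→d1:-→d2:H0→d3:-→d4:-→d5:-→d6:-→d7:H0→d8:-→d9:-→d10:-→d11:-→d12:H1→d13:-→d14:-→d15:-→d16:H0→d17:-→d18:-  best=H0
  + 159.249.128.0/24 (H3) depth=24
  del 159.249.0.0/16 (clear depth 16)
  ? 155.130.62.229  path d0:-→d1:-→d2:H0→d3:-→d4:-→d5:-→d6:-→d7:H0→d8:-→d9:-→d10:-→d11:-→d12:H1→d13:-→d14:-→d15:-→d16:H0→d17:-→d18:-→d19:-→d20:-→d21:-→d22:-→d23:-→d24:-→d25:-→d26:-→d27:-→d28:-→d29:-→d30:-→d31:-→d32:H2  best=H2
  del 128.0.0.0/2 (clear depth 2)
  + 159.249.128.158/32 (H3) depth=32
  ? 219.235.131.132  path d0:-→d1:-  best=no-route
  ? 155.130.62.229  path d0:-→d1:-→d2:-→d3:-→d4:-→d5:-→d6:-→d7:H0→d8:-→d9:-→d10:-→d11:-→d12:H1→d13:-→d14:-→d15:-→d16:H0→d17:-→d18:-→d19:-→d20:-→d21:-→d22:-→d23:-→d24:-→d25:-→d26:-→d27:-→d28:-→d29:-→d30:-→d31:-→d32:H2  best=H2
  ? 159.130.62.229  path d0:-→d1:-→d2:-→d3:-→d4:-→d5:-→d6:-→d7:-→d8:-→d9:-  best=no-route
  ? 80.210.242.9  path d0:-  best=no-route
  + 155.130.62.229/32 (H1) depth=32

== LOOKUPS ==
["H2","H0","H2","H0","H0","H2","no-route","H2","no-route","no-route"]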